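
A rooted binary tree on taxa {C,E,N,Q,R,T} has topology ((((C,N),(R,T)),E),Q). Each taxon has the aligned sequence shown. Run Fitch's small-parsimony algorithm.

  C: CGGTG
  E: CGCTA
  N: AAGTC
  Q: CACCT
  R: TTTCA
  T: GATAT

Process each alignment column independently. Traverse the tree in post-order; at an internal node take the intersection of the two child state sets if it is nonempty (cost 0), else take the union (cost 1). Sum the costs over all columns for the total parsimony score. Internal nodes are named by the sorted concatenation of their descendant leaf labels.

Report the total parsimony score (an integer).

CN@0: {C} ∪ {A} = {A,C} (union, +1)
RT@0: {T} ∪ {G} = {G,T} (union, +1)
CNRT@0: {A,C} ∪ {G,T} = {A,C,G,T} (union, +1)
CENRT@0: {A,C,G,T} ∩ {C} = {C} (intersection, +0)
CENQRT@0: {C} ∩ {C} = {C} (intersection, +0)
CN@1: {G} ∪ {A} = {A,G} (union, +1)
RT@1: {T} ∪ {A} = {A,T} (union, +1)
CNRT@1: {A,G} ∩ {A,T} = {A} (intersection, +0)
CENRT@1: {A} ∪ {G} = {A,G} (union, +1)
CENQRT@1: {A,G} ∩ {A} = {A} (intersection, +0)
CN@2: {G} ∩ {G} = {G} (intersection, +0)
RT@2: {T} ∩ {T} = {T} (intersection, +0)
CNRT@2: {G} ∪ {T} = {G,T} (union, +1)
CENRT@2: {G,T} ∪ {C} = {C,G,T} (union, +1)
CENQRT@2: {C,G,T} ∩ {C} = {C} (intersection, +0)
CN@3: {T} ∩ {T} = {T} (intersection, +0)
RT@3: {C} ∪ {A} = {A,C} (union, +1)
CNRT@3: {T} ∪ {A,C} = {A,C,T} (union, +1)
CENRT@3: {A,C,T} ∩ {T} = {T} (intersection, +0)
CENQRT@3: {T} ∪ {C} = {C,T} (union, +1)
CN@4: {G} ∪ {C} = {C,G} (union, +1)
RT@4: {A} ∪ {T} = {A,T} (union, +1)
CNRT@4: {C,G} ∪ {A,T} = {A,C,G,T} (union, +1)
CENRT@4: {A,C,G,T} ∩ {A} = {A} (intersection, +0)
CENQRT@4: {A} ∪ {T} = {A,T} (union, +1)
per-site changes: [3, 3, 2, 3, 4]; total = 15

15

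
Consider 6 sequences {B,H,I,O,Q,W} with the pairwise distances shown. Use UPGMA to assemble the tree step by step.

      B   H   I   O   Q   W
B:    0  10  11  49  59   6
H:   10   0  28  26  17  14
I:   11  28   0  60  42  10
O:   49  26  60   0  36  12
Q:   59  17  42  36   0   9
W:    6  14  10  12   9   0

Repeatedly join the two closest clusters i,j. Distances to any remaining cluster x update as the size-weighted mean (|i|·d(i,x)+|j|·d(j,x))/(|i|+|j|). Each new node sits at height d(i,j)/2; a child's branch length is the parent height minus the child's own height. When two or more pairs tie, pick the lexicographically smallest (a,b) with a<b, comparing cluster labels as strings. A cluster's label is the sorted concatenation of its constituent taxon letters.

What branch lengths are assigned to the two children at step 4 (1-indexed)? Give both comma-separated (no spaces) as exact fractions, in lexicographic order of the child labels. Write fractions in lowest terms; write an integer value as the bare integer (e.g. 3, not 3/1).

iteration 1: select B,W (d=6); attach at lengths (3, 3); label the merged cluster BW
  updated: d(BW,H)=12, d(BW,I)=21/2, d(BW,O)=61/2, d(BW,Q)=34
iteration 2: select BW,I (d=21/2); attach at lengths (9/4, 21/4); label the merged cluster BIW
  updated: d(BIW,H)=52/3, d(BIW,O)=121/3, d(BIW,Q)=110/3
iteration 3: select H,Q (d=17); attach at lengths (17/2, 17/2); label the merged cluster HQ
  updated: d(BIW,HQ)=27, d(HQ,O)=31
iteration 4: select BIW,HQ (d=27); attach at lengths (33/4, 5); label the merged cluster BHIQW
  updated: d(BHIQW,O)=183/5
iteration 5: select BHIQW,O (d=183/5); attach at lengths (24/5, 183/10); label the merged cluster BHIOQW
final tree: ((((B:3,W:3):9/4,I:21/4):33/4,(H:17/2,Q:17/2):5):24/5,O:183/10)
total length: 1337/20

33/4,5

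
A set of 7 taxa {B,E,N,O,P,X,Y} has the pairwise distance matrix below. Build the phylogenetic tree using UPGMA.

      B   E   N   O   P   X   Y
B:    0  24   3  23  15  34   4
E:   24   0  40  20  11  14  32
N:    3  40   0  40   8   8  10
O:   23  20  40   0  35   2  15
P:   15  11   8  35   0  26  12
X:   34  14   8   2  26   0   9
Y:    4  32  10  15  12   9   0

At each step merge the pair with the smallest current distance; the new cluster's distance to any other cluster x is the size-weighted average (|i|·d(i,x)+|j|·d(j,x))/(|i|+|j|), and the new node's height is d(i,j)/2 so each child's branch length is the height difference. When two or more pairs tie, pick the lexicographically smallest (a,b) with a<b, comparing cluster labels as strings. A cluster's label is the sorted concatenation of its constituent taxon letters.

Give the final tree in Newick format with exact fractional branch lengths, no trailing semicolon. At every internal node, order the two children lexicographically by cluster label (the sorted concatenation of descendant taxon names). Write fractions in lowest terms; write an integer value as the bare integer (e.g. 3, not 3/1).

((((B:3/2,N:3/2):2,Y:7/2):29/4,(O:1,X:1):39/4):11/20,(E:11/2,P:11/2):29/5)

iteration 1: select O,X (d=2); attach at lengths (1, 1); label the merged cluster OX
  updated: d(B,OX)=57/2, d(E,OX)=17, d(N,OX)=24, d(OX,P)=61/2, d(OX,Y)=12
iteration 2: select B,N (d=3); attach at lengths (3/2, 3/2); label the merged cluster BN
  updated: d(BN,E)=32, d(BN,OX)=105/4, d(BN,P)=23/2, d(BN,Y)=7
iteration 3: select BN,Y (d=7); attach at lengths (2, 7/2); label the merged cluster BNY
  updated: d(BNY,E)=32, d(BNY,OX)=43/2, d(BNY,P)=35/3
iteration 4: select E,P (d=11); attach at lengths (11/2, 11/2); label the merged cluster EP
  updated: d(BNY,EP)=131/6, d(EP,OX)=95/4
iteration 5: select BNY,OX (d=43/2); attach at lengths (29/4, 39/4); label the merged cluster BNOXY
  updated: d(BNOXY,EP)=113/5
iteration 6: select BNOXY,EP (d=113/5); attach at lengths (11/20, 29/5); label the merged cluster BENOPXY
final tree: ((((B:3/2,N:3/2):2,Y:7/2):29/4,(O:1,X:1):39/4):11/20,(E:11/2,P:11/2):29/5)
total length: 897/20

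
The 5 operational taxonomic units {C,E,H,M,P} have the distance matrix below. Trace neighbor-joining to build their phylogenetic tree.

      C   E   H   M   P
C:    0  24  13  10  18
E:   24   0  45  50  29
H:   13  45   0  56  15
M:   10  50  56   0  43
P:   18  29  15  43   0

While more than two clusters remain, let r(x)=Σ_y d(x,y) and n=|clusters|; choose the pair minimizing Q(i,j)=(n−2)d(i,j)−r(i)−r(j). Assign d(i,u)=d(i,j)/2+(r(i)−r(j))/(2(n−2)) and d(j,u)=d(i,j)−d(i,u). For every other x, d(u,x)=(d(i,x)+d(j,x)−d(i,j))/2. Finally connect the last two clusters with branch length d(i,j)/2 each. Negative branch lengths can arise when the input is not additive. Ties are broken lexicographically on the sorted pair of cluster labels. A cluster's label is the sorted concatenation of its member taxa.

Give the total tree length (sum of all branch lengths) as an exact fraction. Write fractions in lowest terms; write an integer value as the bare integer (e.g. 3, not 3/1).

step 1: merge (C,M) at d=10, Q=-194; branch lengths C→-32/3, M→62/3; new cluster CM
  updated: d(CM,E)=32, d(CM,H)=59/2, d(CM,P)=51/2
step 2: merge (CM,E) at d=32, Q=-129; branch lengths CM→45/4, E→83/4; new cluster CEM
  updated: d(CEM,H)=85/4, d(CEM,P)=45/4
step 3: merge (CEM,H) at d=85/4, Q=-95/2; branch lengths CEM→35/4, H→25/2; new cluster CEHM
  updated: d(CEHM,P)=5/2
step 4: merge (CEHM,P) at d=5/2; branch lengths CEHM→5/4, P→5/4; new cluster CEHMP
final tree: ((((C:-32/3,M:62/3):45/4,E:83/4):35/4,H:25/2):5/4,P:5/4)
total length: 263/4

263/4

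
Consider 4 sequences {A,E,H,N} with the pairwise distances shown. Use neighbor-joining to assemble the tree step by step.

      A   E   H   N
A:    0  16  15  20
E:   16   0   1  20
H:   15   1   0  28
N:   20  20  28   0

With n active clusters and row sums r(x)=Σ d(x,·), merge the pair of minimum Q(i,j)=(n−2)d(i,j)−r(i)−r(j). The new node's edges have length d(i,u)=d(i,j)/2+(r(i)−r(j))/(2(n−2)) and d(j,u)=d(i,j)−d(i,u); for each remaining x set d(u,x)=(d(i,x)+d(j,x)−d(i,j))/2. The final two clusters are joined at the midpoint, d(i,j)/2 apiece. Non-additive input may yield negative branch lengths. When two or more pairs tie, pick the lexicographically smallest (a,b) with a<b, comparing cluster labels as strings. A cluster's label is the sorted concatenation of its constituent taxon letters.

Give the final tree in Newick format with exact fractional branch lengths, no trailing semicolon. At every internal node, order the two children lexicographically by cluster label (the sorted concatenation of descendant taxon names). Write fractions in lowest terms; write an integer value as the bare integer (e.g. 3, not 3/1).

(((A:23/4,N:57/4):37/4,E:-5/4):9/8,H:9/8)

1. join A+N (d=20, Q=-79) ⇒ AN; edges |A|=23/4, |N|=57/4
  updated: d(AN,E)=8, d(AN,H)=23/2
2. join AN+E (d=8, Q=-41/2) ⇒ AEN; edges |AN|=37/4, |E|=-5/4
  updated: d(AEN,H)=9/4
3. join AEN+H (d=9/4) ⇒ AEHN; edges |AEN|=9/8, |H|=9/8
final tree: (((A:23/4,N:57/4):37/4,E:-5/4):9/8,H:9/8)
total length: 121/4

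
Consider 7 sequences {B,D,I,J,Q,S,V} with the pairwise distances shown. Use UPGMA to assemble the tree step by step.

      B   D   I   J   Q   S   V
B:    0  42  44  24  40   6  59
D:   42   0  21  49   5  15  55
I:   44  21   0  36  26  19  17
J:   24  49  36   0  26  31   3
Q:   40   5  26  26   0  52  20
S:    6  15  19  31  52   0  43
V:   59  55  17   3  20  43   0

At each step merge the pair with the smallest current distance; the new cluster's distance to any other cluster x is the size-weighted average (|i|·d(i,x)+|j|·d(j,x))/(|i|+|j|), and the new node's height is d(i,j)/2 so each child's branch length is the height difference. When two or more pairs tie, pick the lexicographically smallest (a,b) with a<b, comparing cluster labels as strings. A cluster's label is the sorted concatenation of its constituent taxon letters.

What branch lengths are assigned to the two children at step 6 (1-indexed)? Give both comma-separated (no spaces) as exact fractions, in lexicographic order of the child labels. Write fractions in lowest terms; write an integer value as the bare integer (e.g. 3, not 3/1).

1. join J+V (d=3) ⇒ JV; edges |J|=3/2, |V|=3/2
  updated: d(B,JV)=83/2, d(D,JV)=52, d(I,JV)=53/2, d(JV,Q)=23, d(JV,S)=37
2. join D+Q (d=5) ⇒ DQ; edges |D|=5/2, |Q|=5/2
  updated: d(B,DQ)=41, d(DQ,I)=47/2, d(DQ,JV)=75/2, d(DQ,S)=67/2
3. join B+S (d=6) ⇒ BS; edges |B|=3, |S|=3
  updated: d(BS,DQ)=149/4, d(BS,I)=63/2, d(BS,JV)=157/4
4. join DQ+I (d=47/2) ⇒ DIQ; edges |DQ|=37/4, |I|=47/4
  updated: d(BS,DIQ)=106/3, d(DIQ,JV)=203/6
5. join DIQ+JV (d=203/6) ⇒ DIJQV; edges |DIQ|=31/6, |JV|=185/12
  updated: d(BS,DIJQV)=369/10
6. join BS+DIJQV (d=369/10) ⇒ BDIJQSV; edges |BS|=309/20, |DIJQV|=23/15
final tree: ((B:3,S:3):309/20,(((D:5/2,Q:5/2):37/4,I:47/4):31/6,(J:3/2,V:3/2):185/12):23/15)
total length: 2177/30

309/20,23/15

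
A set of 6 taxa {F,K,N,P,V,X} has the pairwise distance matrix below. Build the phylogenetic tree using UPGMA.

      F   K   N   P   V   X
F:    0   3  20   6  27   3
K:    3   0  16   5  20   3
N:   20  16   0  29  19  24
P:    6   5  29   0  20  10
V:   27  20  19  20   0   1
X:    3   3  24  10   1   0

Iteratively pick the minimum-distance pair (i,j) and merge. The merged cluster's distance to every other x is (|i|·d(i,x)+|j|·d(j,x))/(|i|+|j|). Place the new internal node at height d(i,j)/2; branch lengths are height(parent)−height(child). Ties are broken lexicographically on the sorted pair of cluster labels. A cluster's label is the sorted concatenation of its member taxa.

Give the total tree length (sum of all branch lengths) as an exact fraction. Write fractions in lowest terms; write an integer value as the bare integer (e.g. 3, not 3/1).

499/15

iteration 1: select V,X (d=1); attach at lengths (1/2, 1/2); label the merged cluster VX
  updated: d(F,VX)=15, d(K,VX)=23/2, d(N,VX)=43/2, d(P,VX)=15
iteration 2: select F,K (d=3); attach at lengths (3/2, 3/2); label the merged cluster FK
  updated: d(FK,N)=18, d(FK,P)=11/2, d(FK,VX)=53/4
iteration 3: select FK,P (d=11/2); attach at lengths (5/4, 11/4); label the merged cluster FKP
  updated: d(FKP,N)=65/3, d(FKP,VX)=83/6
iteration 4: select FKP,VX (d=83/6); attach at lengths (25/6, 77/12); label the merged cluster FKPVX
  updated: d(FKPVX,N)=108/5
iteration 5: select FKPVX,N (d=108/5); attach at lengths (233/60, 54/5); label the merged cluster FKNPVX
final tree: ((((F:3/2,K:3/2):5/4,P:11/4):25/6,(V:1/2,X:1/2):77/12):233/60,N:54/5)
total length: 499/15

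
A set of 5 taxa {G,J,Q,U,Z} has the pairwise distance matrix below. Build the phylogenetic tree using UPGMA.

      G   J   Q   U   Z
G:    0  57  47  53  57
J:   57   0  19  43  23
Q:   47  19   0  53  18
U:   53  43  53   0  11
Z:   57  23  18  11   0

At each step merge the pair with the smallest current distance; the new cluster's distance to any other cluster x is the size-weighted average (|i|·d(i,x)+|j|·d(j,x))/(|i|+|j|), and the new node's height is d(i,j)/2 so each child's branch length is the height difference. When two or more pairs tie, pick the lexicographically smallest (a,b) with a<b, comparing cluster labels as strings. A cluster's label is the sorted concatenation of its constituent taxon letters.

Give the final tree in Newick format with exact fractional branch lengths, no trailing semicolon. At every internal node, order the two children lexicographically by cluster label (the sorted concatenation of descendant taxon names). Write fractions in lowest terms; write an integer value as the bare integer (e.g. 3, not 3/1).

iteration 1: select U,Z (d=11); attach at lengths (11/2, 11/2); label the merged cluster UZ
  updated: d(G,UZ)=55, d(J,UZ)=33, d(Q,UZ)=71/2
iteration 2: select J,Q (d=19); attach at lengths (19/2, 19/2); label the merged cluster JQ
  updated: d(G,JQ)=52, d(JQ,UZ)=137/4
iteration 3: select JQ,UZ (d=137/4); attach at lengths (61/8, 93/8); label the merged cluster JQUZ
  updated: d(G,JQUZ)=107/2
iteration 4: select G,JQUZ (d=107/2); attach at lengths (107/4, 77/8); label the merged cluster GJQUZ
final tree: (G:107/4,((J:19/2,Q:19/2):61/8,(U:11/2,Z:11/2):93/8):77/8)
total length: 685/8

(G:107/4,((J:19/2,Q:19/2):61/8,(U:11/2,Z:11/2):93/8):77/8)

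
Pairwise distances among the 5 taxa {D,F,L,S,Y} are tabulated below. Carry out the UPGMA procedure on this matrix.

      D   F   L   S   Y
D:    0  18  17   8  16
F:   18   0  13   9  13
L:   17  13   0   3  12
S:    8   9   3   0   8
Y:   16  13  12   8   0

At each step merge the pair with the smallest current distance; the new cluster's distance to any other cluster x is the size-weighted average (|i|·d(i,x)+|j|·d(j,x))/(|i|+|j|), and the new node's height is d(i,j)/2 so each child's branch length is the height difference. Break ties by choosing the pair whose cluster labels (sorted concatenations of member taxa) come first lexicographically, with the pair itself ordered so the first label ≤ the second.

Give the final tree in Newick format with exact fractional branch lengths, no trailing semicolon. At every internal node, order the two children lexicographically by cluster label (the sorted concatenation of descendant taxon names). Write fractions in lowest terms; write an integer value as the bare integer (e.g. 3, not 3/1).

(D:59/8,(F:35/6,((L:3/2,S:3/2):7/2,Y:5):5/6):37/24)

iteration 1: select L,S (d=3); attach at lengths (3/2, 3/2); label the merged cluster LS
  updated: d(D,LS)=25/2, d(F,LS)=11, d(LS,Y)=10
iteration 2: select LS,Y (d=10); attach at lengths (7/2, 5); label the merged cluster LSY
  updated: d(D,LSY)=41/3, d(F,LSY)=35/3
iteration 3: select F,LSY (d=35/3); attach at lengths (35/6, 5/6); label the merged cluster FLSY
  updated: d(D,FLSY)=59/4
iteration 4: select D,FLSY (d=59/4); attach at lengths (59/8, 37/24); label the merged cluster DFLSY
final tree: (D:59/8,(F:35/6,((L:3/2,S:3/2):7/2,Y:5):5/6):37/24)
total length: 325/12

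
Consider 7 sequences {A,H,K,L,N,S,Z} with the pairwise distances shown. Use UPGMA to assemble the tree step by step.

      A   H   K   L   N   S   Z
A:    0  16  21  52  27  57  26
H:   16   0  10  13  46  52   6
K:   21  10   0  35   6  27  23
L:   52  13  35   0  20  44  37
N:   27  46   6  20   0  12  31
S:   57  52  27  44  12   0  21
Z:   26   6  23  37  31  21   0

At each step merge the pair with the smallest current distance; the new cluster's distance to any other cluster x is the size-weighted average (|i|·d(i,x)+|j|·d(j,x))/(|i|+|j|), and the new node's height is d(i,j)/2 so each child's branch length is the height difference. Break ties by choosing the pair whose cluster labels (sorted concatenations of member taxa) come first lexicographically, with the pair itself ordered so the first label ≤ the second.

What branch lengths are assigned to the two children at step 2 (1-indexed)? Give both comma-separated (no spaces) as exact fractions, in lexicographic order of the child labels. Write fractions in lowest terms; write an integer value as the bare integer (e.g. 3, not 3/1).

1. join H+Z (d=6) ⇒ HZ; edges |H|=3, |Z|=3
  updated: d(A,HZ)=21, d(HZ,K)=33/2, d(HZ,L)=25, d(HZ,N)=77/2, d(HZ,S)=73/2
2. join K+N (d=6) ⇒ KN; edges |K|=3, |N|=3
  updated: d(A,KN)=24, d(HZ,KN)=55/2, d(KN,L)=55/2, d(KN,S)=39/2
3. join KN+S (d=39/2) ⇒ KNS; edges |KN|=27/4, |S|=39/4
  updated: d(A,KNS)=35, d(HZ,KNS)=61/2, d(KNS,L)=33
4. join A+HZ (d=21) ⇒ AHZ; edges |A|=21/2, |HZ|=15/2
  updated: d(AHZ,KNS)=32, d(AHZ,L)=34
5. join AHZ+KNS (d=32) ⇒ AHKNSZ; edges |AHZ|=11/2, |KNS|=25/4
  updated: d(AHKNSZ,L)=67/2
6. join AHKNSZ+L (d=67/2) ⇒ AHKLNSZ; edges |AHKNSZ|=3/4, |L|=67/4
final tree: (((A:21/2,(H:3,Z:3):15/2):11/2,((K:3,N:3):27/4,S:39/4):25/4):3/4,L:67/4)
total length: 303/4

3,3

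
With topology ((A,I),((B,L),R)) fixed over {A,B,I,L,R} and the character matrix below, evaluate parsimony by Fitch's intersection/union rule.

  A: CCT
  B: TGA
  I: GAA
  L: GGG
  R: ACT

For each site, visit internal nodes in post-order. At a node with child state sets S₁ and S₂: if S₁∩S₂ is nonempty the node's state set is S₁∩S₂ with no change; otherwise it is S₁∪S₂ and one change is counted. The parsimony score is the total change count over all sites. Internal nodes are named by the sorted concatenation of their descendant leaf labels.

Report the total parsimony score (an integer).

8

site 0, node AI: A={C} ∪ I={G} → {C,G} (+1)
site 0, node BL: B={T} ∪ L={G} → {G,T} (+1)
site 0, node BLR: BL={G,T} ∪ R={A} → {A,G,T} (+1)
site 0, node ABILR: AI={C,G} ∩ BLR={A,G,T} → {G} (+0)
site 1, node AI: A={C} ∪ I={A} → {A,C} (+1)
site 1, node BL: B={G} ∩ L={G} → {G} (+0)
site 1, node BLR: BL={G} ∪ R={C} → {C,G} (+1)
site 1, node ABILR: AI={A,C} ∩ BLR={C,G} → {C} (+0)
site 2, node AI: A={T} ∪ I={A} → {A,T} (+1)
site 2, node BL: B={A} ∪ L={G} → {A,G} (+1)
site 2, node BLR: BL={A,G} ∪ R={T} → {A,G,T} (+1)
site 2, node ABILR: AI={A,T} ∩ BLR={A,G,T} → {A,T} (+0)
per-site changes: [3, 2, 3]; total = 8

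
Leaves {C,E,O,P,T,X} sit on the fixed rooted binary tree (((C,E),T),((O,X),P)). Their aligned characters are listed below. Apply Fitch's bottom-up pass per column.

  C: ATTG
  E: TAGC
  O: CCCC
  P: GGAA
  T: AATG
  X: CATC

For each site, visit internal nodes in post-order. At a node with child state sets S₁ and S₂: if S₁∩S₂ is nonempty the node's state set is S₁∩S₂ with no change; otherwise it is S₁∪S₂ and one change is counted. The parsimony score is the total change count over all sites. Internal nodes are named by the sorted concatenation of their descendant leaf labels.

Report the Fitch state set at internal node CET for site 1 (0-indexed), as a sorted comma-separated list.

site 0, node CE: C={A} ∪ E={T} → {A,T} (+1)
site 0, node CET: CE={A,T} ∩ T={A} → {A} (+0)
site 0, node OX: O={C} ∩ X={C} → {C} (+0)
site 0, node OPX: OX={C} ∪ P={G} → {C,G} (+1)
site 0, node CEOPTX: CET={A} ∪ OPX={C,G} → {A,C,G} (+1)
site 1, node CE: C={T} ∪ E={A} → {A,T} (+1)
site 1, node CET: CE={A,T} ∩ T={A} → {A} (+0)
site 1, node OX: O={C} ∪ X={A} → {A,C} (+1)
site 1, node OPX: OX={A,C} ∪ P={G} → {A,C,G} (+1)
site 1, node CEOPTX: CET={A} ∩ OPX={A,C,G} → {A} (+0)
site 2, node CE: C={T} ∪ E={G} → {G,T} (+1)
site 2, node CET: CE={G,T} ∩ T={T} → {T} (+0)
site 2, node OX: O={C} ∪ X={T} → {C,T} (+1)
site 2, node OPX: OX={C,T} ∪ P={A} → {A,C,T} (+1)
site 2, node CEOPTX: CET={T} ∩ OPX={A,C,T} → {T} (+0)
site 3, node CE: C={G} ∪ E={C} → {C,G} (+1)
site 3, node CET: CE={C,G} ∩ T={G} → {G} (+0)
site 3, node OX: O={C} ∩ X={C} → {C} (+0)
site 3, node OPX: OX={C} ∪ P={A} → {A,C} (+1)
site 3, node CEOPTX: CET={G} ∪ OPX={A,C} → {A,C,G} (+1)
per-site changes: [3, 3, 3, 3]; total = 12

A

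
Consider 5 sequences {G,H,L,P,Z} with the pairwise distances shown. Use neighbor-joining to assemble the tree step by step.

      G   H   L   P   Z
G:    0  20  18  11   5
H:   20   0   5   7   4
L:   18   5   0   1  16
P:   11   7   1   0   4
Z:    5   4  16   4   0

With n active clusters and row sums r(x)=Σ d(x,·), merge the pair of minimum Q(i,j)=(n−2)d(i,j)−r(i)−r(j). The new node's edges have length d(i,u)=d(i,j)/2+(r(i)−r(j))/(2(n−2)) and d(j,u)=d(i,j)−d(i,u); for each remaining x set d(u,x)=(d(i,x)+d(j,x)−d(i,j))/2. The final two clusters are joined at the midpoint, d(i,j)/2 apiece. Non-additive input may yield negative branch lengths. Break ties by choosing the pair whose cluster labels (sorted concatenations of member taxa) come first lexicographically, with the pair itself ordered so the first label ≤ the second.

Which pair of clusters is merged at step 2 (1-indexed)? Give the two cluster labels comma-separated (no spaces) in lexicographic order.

iteration 1: select G,Z (d=5, Q=-68); attach at lengths (20/3, -5/3); label the merged cluster GZ
  updated: d(GZ,H)=19/2, d(GZ,L)=29/2, d(GZ,P)=5
iteration 2: select GZ,P (d=5, Q=-32); attach at lengths (13/2, -3/2); label the merged cluster GPZ
  updated: d(GPZ,H)=23/4, d(GPZ,L)=21/4
iteration 3: select GPZ,H (d=23/4, Q=-16); attach at lengths (3, 11/4); label the merged cluster GHPZ
  updated: d(GHPZ,L)=9/4
iteration 4: select GHPZ,L (d=9/4); attach at lengths (9/8, 9/8); label the merged cluster GHLPZ
final tree: ((((G:20/3,Z:-5/3):13/2,P:-3/2):3,H:11/4):9/8,L:9/8)
total length: 18

GZ,P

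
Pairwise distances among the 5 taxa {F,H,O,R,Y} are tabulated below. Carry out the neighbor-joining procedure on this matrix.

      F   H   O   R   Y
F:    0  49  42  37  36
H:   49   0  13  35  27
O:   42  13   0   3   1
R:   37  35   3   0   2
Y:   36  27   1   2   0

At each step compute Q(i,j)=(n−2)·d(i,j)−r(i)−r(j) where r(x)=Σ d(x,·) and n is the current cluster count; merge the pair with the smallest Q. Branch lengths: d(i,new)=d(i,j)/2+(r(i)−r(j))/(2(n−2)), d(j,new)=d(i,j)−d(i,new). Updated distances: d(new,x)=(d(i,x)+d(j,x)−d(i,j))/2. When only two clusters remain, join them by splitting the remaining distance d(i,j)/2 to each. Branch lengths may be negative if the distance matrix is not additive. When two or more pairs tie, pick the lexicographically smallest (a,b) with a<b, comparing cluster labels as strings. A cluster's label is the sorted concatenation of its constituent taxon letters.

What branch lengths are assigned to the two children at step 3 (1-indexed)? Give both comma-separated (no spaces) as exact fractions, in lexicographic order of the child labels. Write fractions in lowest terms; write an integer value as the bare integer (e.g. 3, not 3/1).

11/4,5/2

1. join H+O (d=13, Q=-144) ⇒ HO; edges |H|=52/3, |O|=-13/3
  updated: d(F,HO)=39, d(HO,R)=25/2, d(HO,Y)=15/2
2. join F+HO (d=39, Q=-93) ⇒ FHO; edges |F|=131/4, |HO|=25/4
  updated: d(FHO,R)=21/4, d(FHO,Y)=9/4
3. join FHO+R (d=21/4, Q=-19/2) ⇒ FHOR; edges |FHO|=11/4, |R|=5/2
  updated: d(FHOR,Y)=-1/2
4. join FHOR+Y (d=-1/2) ⇒ FHORY; edges |FHOR|=-1/4, |Y|=-1/4
final tree: (((F:131/4,(H:52/3,O:-13/3):25/4):11/4,R:5/2):-1/4,Y:-1/4)
total length: 227/4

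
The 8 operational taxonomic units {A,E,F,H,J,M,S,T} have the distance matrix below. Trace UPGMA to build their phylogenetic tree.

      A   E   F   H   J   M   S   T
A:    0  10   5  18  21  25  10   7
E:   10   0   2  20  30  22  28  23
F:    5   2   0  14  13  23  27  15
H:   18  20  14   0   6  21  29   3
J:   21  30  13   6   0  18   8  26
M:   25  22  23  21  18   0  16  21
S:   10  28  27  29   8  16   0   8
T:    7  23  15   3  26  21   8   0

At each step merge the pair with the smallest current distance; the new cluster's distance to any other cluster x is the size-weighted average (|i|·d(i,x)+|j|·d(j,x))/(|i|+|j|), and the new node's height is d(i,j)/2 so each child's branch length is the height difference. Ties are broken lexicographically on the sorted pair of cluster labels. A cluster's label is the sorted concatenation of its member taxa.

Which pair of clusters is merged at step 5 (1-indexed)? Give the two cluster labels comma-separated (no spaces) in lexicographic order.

iteration 1: select E,F (d=2); attach at lengths (1, 1); label the merged cluster EF
  updated: d(A,EF)=15/2, d(EF,H)=17, d(EF,J)=43/2, d(EF,M)=45/2, d(EF,S)=55/2, d(EF,T)=19
iteration 2: select H,T (d=3); attach at lengths (3/2, 3/2); label the merged cluster HT
  updated: d(A,HT)=25/2, d(EF,HT)=18, d(HT,J)=16, d(HT,M)=21, d(HT,S)=37/2
iteration 3: select A,EF (d=15/2); attach at lengths (15/4, 11/4); label the merged cluster AEF
  updated: d(AEF,HT)=97/6, d(AEF,J)=64/3, d(AEF,M)=70/3, d(AEF,S)=65/3
iteration 4: select J,S (d=8); attach at lengths (4, 4); label the merged cluster JS
  updated: d(AEF,JS)=43/2, d(HT,JS)=69/4, d(JS,M)=17
iteration 5: select AEF,HT (d=97/6); attach at lengths (13/3, 79/12); label the merged cluster AEFHT
  updated: d(AEFHT,JS)=99/5, d(AEFHT,M)=112/5
iteration 6: select JS,M (d=17); attach at lengths (9/2, 17/2); label the merged cluster JMS
  updated: d(AEFHT,JMS)=62/3
iteration 7: select AEFHT,JMS (d=62/3); attach at lengths (9/4, 11/6); label the merged cluster AEFHJMST
final tree: (((A:15/4,(E:1,F:1):11/4):13/3,(H:3/2,T:3/2):79/12):9/4,((J:4,S:4):9/2,M:17/2):11/6)
total length: 95/2

AEF,HT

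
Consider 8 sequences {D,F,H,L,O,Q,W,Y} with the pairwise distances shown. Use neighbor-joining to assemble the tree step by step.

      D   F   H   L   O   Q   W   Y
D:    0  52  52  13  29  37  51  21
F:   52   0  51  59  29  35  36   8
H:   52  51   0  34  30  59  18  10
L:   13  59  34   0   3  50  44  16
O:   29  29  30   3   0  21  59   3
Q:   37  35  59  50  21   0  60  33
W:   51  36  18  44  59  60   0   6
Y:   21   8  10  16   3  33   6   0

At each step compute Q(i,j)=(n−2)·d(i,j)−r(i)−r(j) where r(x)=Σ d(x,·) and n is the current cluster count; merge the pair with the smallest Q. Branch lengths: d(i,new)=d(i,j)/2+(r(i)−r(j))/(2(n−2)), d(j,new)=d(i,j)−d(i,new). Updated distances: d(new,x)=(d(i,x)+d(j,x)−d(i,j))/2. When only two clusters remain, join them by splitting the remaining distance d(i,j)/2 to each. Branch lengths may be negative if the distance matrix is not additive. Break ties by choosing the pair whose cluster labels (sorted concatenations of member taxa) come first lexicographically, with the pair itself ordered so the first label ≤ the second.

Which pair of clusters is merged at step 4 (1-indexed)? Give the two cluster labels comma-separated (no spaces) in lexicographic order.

F,HWY

iteration 1: select H,W (d=18, Q=-420); attach at lengths (22/3, 32/3); label the merged cluster HW
  updated: d(D,HW)=85/2, d(F,HW)=69/2, d(HW,L)=30, d(HW,O)=71/2, d(HW,Q)=101/2, d(HW,Y)=-1
iteration 2: select D,L (d=13, Q=-601/2); attach at lengths (177/20, 83/20); label the merged cluster DL
  updated: d(DL,F)=49, d(DL,HW)=119/4, d(DL,O)=19/2, d(DL,Q)=37, d(DL,Y)=12
iteration 3: select HW,Y (d=-1, Q=-833/4); attach at lengths (361/32, -393/32); label the merged cluster HWY
  updated: d(DL,HWY)=171/8, d(F,HWY)=87/4, d(HWY,O)=79/4, d(HWY,Q)=169/4
iteration 4: select F,HWY (d=87/4, Q=-1397/8); attach at lengths (253/16, 95/16); label the merged cluster FHWY
  updated: d(DL,FHWY)=389/16, d(FHWY,O)=27/2, d(FHWY,Q)=111/4
iteration 5: select DL,O (d=19/2, Q=-1533/16); attach at lengths (733/64, -125/64); label the merged cluster DLO
  updated: d(DLO,FHWY)=453/32, d(DLO,Q)=97/4
iteration 6: select DLO,FHWY (d=453/32, Q=-2117/32); attach at lengths (341/64, 565/64); label the merged cluster DFHLOWY
  updated: d(DFHLOWY,Q)=1211/64
iteration 7: select DFHLOWY,Q (d=1211/64); attach at lengths (1211/128, 1211/128); label the merged cluster DFHLOQWY
final tree: ((((D:177/20,L:83/20):733/64,O:-125/64):341/64,(F:253/16,((H:22/3,W:32/3):361/32,Y:-393/32):95/16):565/64):1211/128,Q:1211/128)
total length: 6037/64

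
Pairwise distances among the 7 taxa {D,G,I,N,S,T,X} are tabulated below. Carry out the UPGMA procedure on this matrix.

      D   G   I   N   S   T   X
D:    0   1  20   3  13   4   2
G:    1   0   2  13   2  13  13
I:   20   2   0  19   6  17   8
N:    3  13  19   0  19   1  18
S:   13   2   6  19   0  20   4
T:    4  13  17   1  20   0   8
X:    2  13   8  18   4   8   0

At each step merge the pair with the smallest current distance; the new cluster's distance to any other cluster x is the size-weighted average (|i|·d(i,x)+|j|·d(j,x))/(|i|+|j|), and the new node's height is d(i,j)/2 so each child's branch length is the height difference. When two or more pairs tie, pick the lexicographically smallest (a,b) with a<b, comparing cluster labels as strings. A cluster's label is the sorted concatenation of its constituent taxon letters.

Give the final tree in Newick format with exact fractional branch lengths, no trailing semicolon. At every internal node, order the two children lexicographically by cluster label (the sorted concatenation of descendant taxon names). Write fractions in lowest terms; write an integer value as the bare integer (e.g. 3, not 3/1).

(((D:1/2,G:1/2):29/8,(N:1/2,T:1/2):29/8):9/4,(I:7/2,(S:2,X:2):3/2):23/8)

step 1: merge (D,G) at d=1; branch lengths D→1/2, G→1/2; new cluster DG
  updated: d(DG,I)=11, d(DG,N)=8, d(DG,S)=15/2, d(DG,T)=17/2, d(DG,X)=15/2
step 2: merge (N,T) at d=1; branch lengths N→1/2, T→1/2; new cluster NT
  updated: d(DG,NT)=33/4, d(I,NT)=18, d(NT,S)=39/2, d(NT,X)=13
step 3: merge (S,X) at d=4; branch lengths S→2, X→2; new cluster SX
  updated: d(DG,SX)=15/2, d(I,SX)=7, d(NT,SX)=65/4
step 4: merge (I,SX) at d=7; branch lengths I→7/2, SX→3/2; new cluster ISX
  updated: d(DG,ISX)=26/3, d(ISX,NT)=101/6
step 5: merge (DG,NT) at d=33/4; branch lengths DG→29/8, NT→29/8; new cluster DGNT
  updated: d(DGNT,ISX)=51/4
step 6: merge (DGNT,ISX) at d=51/4; branch lengths DGNT→9/4, ISX→23/8; new cluster DGINSTX
final tree: (((D:1/2,G:1/2):29/8,(N:1/2,T:1/2):29/8):9/4,(I:7/2,(S:2,X:2):3/2):23/8)
total length: 187/8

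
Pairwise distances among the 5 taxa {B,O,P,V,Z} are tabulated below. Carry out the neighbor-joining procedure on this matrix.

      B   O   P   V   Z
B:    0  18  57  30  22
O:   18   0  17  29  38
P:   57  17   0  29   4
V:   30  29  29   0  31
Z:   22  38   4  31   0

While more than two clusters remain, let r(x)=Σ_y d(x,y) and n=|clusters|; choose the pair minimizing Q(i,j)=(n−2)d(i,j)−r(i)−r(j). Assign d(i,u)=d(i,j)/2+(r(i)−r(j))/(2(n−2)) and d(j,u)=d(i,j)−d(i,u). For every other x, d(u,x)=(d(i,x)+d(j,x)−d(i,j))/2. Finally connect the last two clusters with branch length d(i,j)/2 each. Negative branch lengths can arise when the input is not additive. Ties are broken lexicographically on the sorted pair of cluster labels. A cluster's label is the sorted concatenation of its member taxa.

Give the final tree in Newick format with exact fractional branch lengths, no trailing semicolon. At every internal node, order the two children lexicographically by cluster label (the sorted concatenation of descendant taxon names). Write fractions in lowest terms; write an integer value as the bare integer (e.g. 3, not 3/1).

1. join P+Z (d=4, Q=-190) ⇒ PZ; edges |P|=4, |Z|=0
  updated: d(B,PZ)=75/2, d(O,PZ)=51/2, d(PZ,V)=28
2. join B+O (d=18, Q=-122) ⇒ BO; edges |B|=49/4, |O|=23/4
  updated: d(BO,PZ)=45/2, d(BO,V)=41/2
3. join BO+PZ (d=45/2, Q=-71) ⇒ BOPZ; edges |BO|=15/2, |PZ|=15
  updated: d(BOPZ,V)=13
4. join BOPZ+V (d=13) ⇒ BOPVZ; edges |BOPZ|=13/2, |V|=13/2
final tree: (((B:49/4,O:23/4):15/2,(P:4,Z:0):15):13/2,V:13/2)
total length: 115/2

(((B:49/4,O:23/4):15/2,(P:4,Z:0):15):13/2,V:13/2)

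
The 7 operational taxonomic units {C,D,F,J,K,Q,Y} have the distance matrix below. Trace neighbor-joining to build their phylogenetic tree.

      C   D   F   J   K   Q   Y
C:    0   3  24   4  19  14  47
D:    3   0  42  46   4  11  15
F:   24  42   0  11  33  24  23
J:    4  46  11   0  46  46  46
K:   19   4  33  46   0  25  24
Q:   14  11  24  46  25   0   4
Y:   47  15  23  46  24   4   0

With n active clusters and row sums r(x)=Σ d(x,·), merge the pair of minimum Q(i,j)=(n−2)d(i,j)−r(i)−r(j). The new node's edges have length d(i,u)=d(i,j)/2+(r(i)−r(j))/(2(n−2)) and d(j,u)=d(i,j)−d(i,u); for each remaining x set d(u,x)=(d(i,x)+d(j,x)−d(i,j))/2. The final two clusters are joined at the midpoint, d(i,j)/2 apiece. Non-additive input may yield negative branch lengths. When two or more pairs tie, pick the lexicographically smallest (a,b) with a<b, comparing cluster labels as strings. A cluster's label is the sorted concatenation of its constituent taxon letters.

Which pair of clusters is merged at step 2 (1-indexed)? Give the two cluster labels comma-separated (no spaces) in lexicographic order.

C,FJ

iteration 1: select F,J (d=11, Q=-301); attach at lengths (13/10, 97/10); label the merged cluster FJ
  updated: d(C,FJ)=17/2, d(D,FJ)=77/2, d(FJ,K)=34, d(FJ,Q)=59/2, d(FJ,Y)=29
iteration 2: select C,FJ (d=17/2, Q=-197); attach at lengths (-7/4, 41/4); label the merged cluster CFJ
  updated: d(CFJ,D)=33/2, d(CFJ,K)=89/4, d(CFJ,Q)=35/2, d(CFJ,Y)=135/4
iteration 3: select Q,Y (d=4, Q=-489/4); attach at lengths (-29/24, 125/24); label the merged cluster QY
  updated: d(CFJ,QY)=189/8, d(D,QY)=11, d(K,QY)=45/2
iteration 4: select CFJ,QY (d=189/8, Q=-289/4); attach at lengths (105/8, 21/2); label the merged cluster CFJQY
  updated: d(CFJQY,D)=31/16, d(CFJQY,K)=169/16
iteration 5: select CFJQY,D (d=31/16, Q=-33/2); attach at lengths (17/4, -37/16); label the merged cluster CDFJQY
  updated: d(CDFJQY,K)=101/16
iteration 6: select CDFJQY,K (d=101/16); attach at lengths (101/32, 101/32); label the merged cluster CDFJKQY
final tree: ((((C:-7/4,(F:13/10,J:97/10):41/4):105/8,(Q:-29/24,Y:125/24):21/2):17/4,D:-37/16):101/32,K:101/32)
total length: 443/8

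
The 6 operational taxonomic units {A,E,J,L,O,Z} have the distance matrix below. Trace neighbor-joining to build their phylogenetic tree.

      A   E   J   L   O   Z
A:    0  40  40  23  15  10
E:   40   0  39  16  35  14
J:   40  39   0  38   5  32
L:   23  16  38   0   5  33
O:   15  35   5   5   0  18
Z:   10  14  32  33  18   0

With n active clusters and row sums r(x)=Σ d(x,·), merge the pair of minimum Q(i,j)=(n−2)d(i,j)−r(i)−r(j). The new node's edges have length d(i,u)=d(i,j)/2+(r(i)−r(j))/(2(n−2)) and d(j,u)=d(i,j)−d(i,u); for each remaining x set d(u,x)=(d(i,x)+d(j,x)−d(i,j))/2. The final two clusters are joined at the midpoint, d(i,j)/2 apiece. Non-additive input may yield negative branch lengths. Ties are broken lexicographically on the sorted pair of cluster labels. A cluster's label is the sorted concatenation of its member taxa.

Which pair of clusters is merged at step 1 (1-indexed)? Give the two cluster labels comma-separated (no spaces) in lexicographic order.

J,O

iteration 1: select J,O (d=5, Q=-212); attach at lengths (12, -7); label the merged cluster JO
  updated: d(A,JO)=25, d(E,JO)=69/2, d(JO,L)=19, d(JO,Z)=45/2
iteration 2: select A,Z (d=10, Q=-295/2); attach at lengths (97/12, 23/12); label the merged cluster AZ
  updated: d(AZ,E)=22, d(AZ,JO)=75/4, d(AZ,L)=23
iteration 3: select AZ,JO (d=75/4, Q=-197/2); attach at lengths (29/4, 23/2); label the merged cluster AJOZ
  updated: d(AJOZ,E)=151/8, d(AJOZ,L)=93/8
iteration 4: select AJOZ,E (d=151/8, Q=-93/2); attach at lengths (29/4, 93/8); label the merged cluster AEJOZ
  updated: d(AEJOZ,L)=35/8
iteration 5: select AEJOZ,L (d=35/8); attach at lengths (35/16, 35/16); label the merged cluster AEJLOZ
final tree: ((((A:97/12,Z:23/12):29/4,(J:12,O:-7):23/2):29/4,E:93/8):35/16,L:35/16)
total length: 57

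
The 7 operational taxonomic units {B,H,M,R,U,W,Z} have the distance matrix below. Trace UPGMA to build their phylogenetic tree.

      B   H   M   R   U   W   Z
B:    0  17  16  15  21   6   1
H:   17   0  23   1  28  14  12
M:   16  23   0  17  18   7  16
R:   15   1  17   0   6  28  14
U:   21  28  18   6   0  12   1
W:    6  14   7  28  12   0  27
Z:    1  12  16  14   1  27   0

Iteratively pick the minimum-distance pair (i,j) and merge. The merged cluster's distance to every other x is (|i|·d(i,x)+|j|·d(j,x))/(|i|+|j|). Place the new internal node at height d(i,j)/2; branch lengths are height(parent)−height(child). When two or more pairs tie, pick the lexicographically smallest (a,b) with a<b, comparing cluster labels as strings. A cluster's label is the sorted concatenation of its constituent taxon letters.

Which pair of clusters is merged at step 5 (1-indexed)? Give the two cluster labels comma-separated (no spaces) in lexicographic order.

BUZ,HR

1. join B+Z (d=1) ⇒ BZ; edges |B|=1/2, |Z|=1/2
  updated: d(BZ,H)=29/2, d(BZ,M)=16, d(BZ,R)=29/2, d(BZ,U)=11, d(BZ,W)=33/2
2. join H+R (d=1) ⇒ HR; edges |H|=1/2, |R|=1/2
  updated: d(BZ,HR)=29/2, d(HR,M)=20, d(HR,U)=17, d(HR,W)=21
3. join M+W (d=7) ⇒ MW; edges |M|=7/2, |W|=7/2
  updated: d(BZ,MW)=65/4, d(HR,MW)=41/2, d(MW,U)=15
4. join BZ+U (d=11) ⇒ BUZ; edges |BZ|=5, |U|=11/2
  updated: d(BUZ,HR)=46/3, d(BUZ,MW)=95/6
5. join BUZ+HR (d=46/3) ⇒ BHRUZ; edges |BUZ|=13/6, |HR|=43/6
  updated: d(BHRUZ,MW)=177/10
6. join BHRUZ+MW (d=177/10) ⇒ BHMRUWZ; edges |BHRUZ|=71/60, |MW|=107/20
final tree: ((((B:1/2,Z:1/2):5,U:11/2):13/6,(H:1/2,R:1/2):43/6):71/60,(M:7/2,W:7/2):107/20)
total length: 1061/30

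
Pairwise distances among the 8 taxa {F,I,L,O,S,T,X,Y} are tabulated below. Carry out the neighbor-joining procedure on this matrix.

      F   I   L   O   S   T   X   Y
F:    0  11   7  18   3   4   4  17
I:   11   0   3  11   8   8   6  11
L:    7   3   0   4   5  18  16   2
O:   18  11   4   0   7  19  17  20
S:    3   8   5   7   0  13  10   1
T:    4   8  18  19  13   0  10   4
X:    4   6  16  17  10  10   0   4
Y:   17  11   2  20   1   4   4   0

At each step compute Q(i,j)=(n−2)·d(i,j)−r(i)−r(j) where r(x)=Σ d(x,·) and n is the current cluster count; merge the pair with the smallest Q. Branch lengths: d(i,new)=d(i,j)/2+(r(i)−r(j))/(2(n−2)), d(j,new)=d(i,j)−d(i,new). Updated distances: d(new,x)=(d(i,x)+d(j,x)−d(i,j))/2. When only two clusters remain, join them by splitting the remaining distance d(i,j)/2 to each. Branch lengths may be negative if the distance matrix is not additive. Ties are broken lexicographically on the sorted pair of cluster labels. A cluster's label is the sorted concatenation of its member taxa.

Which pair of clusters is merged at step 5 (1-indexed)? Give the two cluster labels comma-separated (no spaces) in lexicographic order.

iteration 1: select L,O (d=4, Q=-127); attach at lengths (-17/12, 65/12); label the merged cluster LO
  updated: d(F,LO)=21/2, d(I,LO)=5, d(LO,S)=4, d(LO,T)=33/2, d(LO,X)=29/2, d(LO,Y)=9
iteration 2: select F,T (d=4, Q=-85); attach at lengths (7/5, 13/5); label the merged cluster FT
  updated: d(FT,I)=15/2, d(FT,LO)=23/2, d(FT,S)=6, d(FT,X)=5, d(FT,Y)=17/2
iteration 3: select I,LO (d=5, Q=-123/2); attach at lengths (27/16, 53/16); label the merged cluster ILO
  updated: d(FT,ILO)=7, d(ILO,S)=7/2, d(ILO,X)=31/4, d(ILO,Y)=15/2
iteration 4: select S,Y (d=1, Q=-77/2); attach at lengths (5/12, 7/12); label the merged cluster SY
  updated: d(FT,SY)=27/4, d(ILO,SY)=5, d(SY,X)=13/2
iteration 5: select FT,X (d=5, Q=-28); attach at lengths (19/8, 21/8); label the merged cluster FTX
  updated: d(FTX,ILO)=39/8, d(FTX,SY)=33/8
iteration 6: select FTX,ILO (d=39/8, Q=-14); attach at lengths (2, 23/8); label the merged cluster FILOTX
  updated: d(FILOTX,SY)=17/8
iteration 7: select FILOTX,SY (d=17/8); attach at lengths (17/16, 17/16); label the merged cluster FILOSTXY
final tree: ((((F:7/5,T:13/5):19/8,X:21/8):2,(I:27/16,(L:-17/12,O:65/12):53/16):23/8):17/16,(S:5/12,Y:7/12):17/16)
total length: 26

FT,X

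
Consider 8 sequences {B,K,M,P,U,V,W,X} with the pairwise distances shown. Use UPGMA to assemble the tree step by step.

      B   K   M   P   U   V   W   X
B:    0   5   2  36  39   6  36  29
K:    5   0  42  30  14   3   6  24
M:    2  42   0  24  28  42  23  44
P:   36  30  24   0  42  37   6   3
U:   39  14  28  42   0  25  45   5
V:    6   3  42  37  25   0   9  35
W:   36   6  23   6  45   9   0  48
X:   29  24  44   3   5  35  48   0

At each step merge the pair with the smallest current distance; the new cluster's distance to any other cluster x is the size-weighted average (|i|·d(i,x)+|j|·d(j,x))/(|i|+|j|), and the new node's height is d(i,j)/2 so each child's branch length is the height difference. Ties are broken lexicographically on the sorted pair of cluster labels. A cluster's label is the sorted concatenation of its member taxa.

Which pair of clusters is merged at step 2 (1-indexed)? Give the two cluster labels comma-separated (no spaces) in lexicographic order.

iteration 1: select B,M (d=2); attach at lengths (1, 1); label the merged cluster BM
  updated: d(BM,K)=47/2, d(BM,P)=30, d(BM,U)=67/2, d(BM,V)=24, d(BM,W)=59/2, d(BM,X)=73/2
iteration 2: select K,V (d=3); attach at lengths (3/2, 3/2); label the merged cluster KV
  updated: d(BM,KV)=95/4, d(KV,P)=67/2, d(KV,U)=39/2, d(KV,W)=15/2, d(KV,X)=59/2
iteration 3: select P,X (d=3); attach at lengths (3/2, 3/2); label the merged cluster PX
  updated: d(BM,PX)=133/4, d(KV,PX)=63/2, d(PX,U)=47/2, d(PX,W)=27
iteration 4: select KV,W (d=15/2); attach at lengths (9/4, 15/4); label the merged cluster KVW
  updated: d(BM,KVW)=77/3, d(KVW,PX)=30, d(KVW,U)=28
iteration 5: select PX,U (d=47/2); attach at lengths (41/4, 47/4); label the merged cluster PUX
  updated: d(BM,PUX)=100/3, d(KVW,PUX)=88/3
iteration 6: select BM,KVW (d=77/3); attach at lengths (71/6, 109/12); label the merged cluster BKMVW
  updated: d(BKMVW,PUX)=464/15
iteration 7: select BKMVW,PUX (d=464/15); attach at lengths (79/30, 223/60); label the merged cluster BKMPUVWX
final tree: (((B:1,M:1):71/6,((K:3/2,V:3/2):9/4,W:15/4):109/12):79/30,((P:3/2,X:3/2):41/4,U:47/4):223/60)
total length: 949/15

K,V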